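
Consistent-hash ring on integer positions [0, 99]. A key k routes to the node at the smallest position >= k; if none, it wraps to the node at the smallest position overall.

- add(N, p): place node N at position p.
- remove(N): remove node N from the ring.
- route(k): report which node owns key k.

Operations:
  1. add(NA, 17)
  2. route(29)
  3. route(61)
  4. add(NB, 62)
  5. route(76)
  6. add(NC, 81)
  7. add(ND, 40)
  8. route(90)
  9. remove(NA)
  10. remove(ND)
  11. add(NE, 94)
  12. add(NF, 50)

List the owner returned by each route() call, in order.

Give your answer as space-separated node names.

Op 1: add NA@17 -> ring=[17:NA]
Op 2: route key 29: none >= 29, wrap to smallest pos 17 -> NA
Op 3: route key 61: none >= 61, wrap to smallest pos 17 -> NA
Op 4: add NB@62 -> ring=[17:NA,62:NB]
Op 5: route key 76: none >= 76, wrap to smallest pos 17 -> NA
Op 6: add NC@81 -> ring=[17:NA,62:NB,81:NC]
Op 7: add ND@40 -> ring=[17:NA,40:ND,62:NB,81:NC]
Op 8: route key 90: none >= 90, wrap to smallest pos 17 -> NA
Op 9: remove NA -> ring=[40:ND,62:NB,81:NC]
Op 10: remove ND -> ring=[62:NB,81:NC]
Op 11: add NE@94 -> ring=[62:NB,81:NC,94:NE]
Op 12: add NF@50 -> ring=[50:NF,62:NB,81:NC,94:NE]

Answer: NA NA NA NA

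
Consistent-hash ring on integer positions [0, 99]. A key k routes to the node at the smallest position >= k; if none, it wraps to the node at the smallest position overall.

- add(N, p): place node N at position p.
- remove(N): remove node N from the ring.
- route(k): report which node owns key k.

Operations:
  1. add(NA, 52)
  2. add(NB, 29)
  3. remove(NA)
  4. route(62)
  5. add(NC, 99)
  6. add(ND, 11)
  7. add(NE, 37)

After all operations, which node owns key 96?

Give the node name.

Answer: NC

Derivation:
Op 1: add NA@52 -> ring=[52:NA]
Op 2: add NB@29 -> ring=[29:NB,52:NA]
Op 3: remove NA -> ring=[29:NB]
Op 4: route key 62: none >= 62, wrap to smallest pos 29 -> NB
Op 5: add NC@99 -> ring=[29:NB,99:NC]
Op 6: add ND@11 -> ring=[11:ND,29:NB,99:NC]
Op 7: add NE@37 -> ring=[11:ND,29:NB,37:NE,99:NC]
Final route key 96: smallest pos >= 96 is 99 -> NC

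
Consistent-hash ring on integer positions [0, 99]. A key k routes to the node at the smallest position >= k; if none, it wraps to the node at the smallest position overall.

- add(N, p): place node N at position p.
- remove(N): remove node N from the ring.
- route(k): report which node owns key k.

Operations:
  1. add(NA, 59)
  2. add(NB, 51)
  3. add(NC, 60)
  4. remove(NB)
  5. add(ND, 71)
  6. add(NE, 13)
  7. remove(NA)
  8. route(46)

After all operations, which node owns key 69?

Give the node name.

Op 1: add NA@59 -> ring=[59:NA]
Op 2: add NB@51 -> ring=[51:NB,59:NA]
Op 3: add NC@60 -> ring=[51:NB,59:NA,60:NC]
Op 4: remove NB -> ring=[59:NA,60:NC]
Op 5: add ND@71 -> ring=[59:NA,60:NC,71:ND]
Op 6: add NE@13 -> ring=[13:NE,59:NA,60:NC,71:ND]
Op 7: remove NA -> ring=[13:NE,60:NC,71:ND]
Op 8: route key 46: smallest pos >= 46 is 60 -> NC
Final route key 69: smallest pos >= 69 is 71 -> ND

Answer: ND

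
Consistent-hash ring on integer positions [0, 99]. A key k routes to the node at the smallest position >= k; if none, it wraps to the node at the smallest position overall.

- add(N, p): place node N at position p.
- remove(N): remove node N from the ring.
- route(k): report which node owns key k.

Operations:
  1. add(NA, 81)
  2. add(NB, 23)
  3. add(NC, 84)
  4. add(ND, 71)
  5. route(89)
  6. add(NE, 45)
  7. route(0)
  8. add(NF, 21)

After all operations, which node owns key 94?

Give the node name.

Answer: NF

Derivation:
Op 1: add NA@81 -> ring=[81:NA]
Op 2: add NB@23 -> ring=[23:NB,81:NA]
Op 3: add NC@84 -> ring=[23:NB,81:NA,84:NC]
Op 4: add ND@71 -> ring=[23:NB,71:ND,81:NA,84:NC]
Op 5: route key 89: none >= 89, wrap to smallest pos 23 -> NB
Op 6: add NE@45 -> ring=[23:NB,45:NE,71:ND,81:NA,84:NC]
Op 7: route key 0: smallest pos >= 0 is 23 -> NB
Op 8: add NF@21 -> ring=[21:NF,23:NB,45:NE,71:ND,81:NA,84:NC]
Final route key 94: none >= 94, wrap to smallest pos 21 -> NF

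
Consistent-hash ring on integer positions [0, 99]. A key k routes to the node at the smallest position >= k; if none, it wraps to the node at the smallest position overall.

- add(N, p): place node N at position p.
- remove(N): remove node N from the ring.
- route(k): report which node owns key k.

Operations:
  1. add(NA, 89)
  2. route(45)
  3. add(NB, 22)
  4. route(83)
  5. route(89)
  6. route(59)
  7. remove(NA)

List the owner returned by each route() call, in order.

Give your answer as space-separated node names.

Op 1: add NA@89 -> ring=[89:NA]
Op 2: route key 45: smallest pos >= 45 is 89 -> NA
Op 3: add NB@22 -> ring=[22:NB,89:NA]
Op 4: route key 83: smallest pos >= 83 is 89 -> NA
Op 5: route key 89: smallest pos >= 89 is 89 -> NA
Op 6: route key 59: smallest pos >= 59 is 89 -> NA
Op 7: remove NA -> ring=[22:NB]

Answer: NA NA NA NA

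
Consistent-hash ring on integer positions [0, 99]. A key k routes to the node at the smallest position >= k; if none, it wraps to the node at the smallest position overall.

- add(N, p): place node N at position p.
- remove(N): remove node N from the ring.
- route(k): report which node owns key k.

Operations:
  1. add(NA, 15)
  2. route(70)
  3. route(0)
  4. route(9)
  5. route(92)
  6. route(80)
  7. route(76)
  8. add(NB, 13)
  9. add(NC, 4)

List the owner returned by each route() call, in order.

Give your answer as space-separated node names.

Answer: NA NA NA NA NA NA

Derivation:
Op 1: add NA@15 -> ring=[15:NA]
Op 2: route key 70: none >= 70, wrap to smallest pos 15 -> NA
Op 3: route key 0: smallest pos >= 0 is 15 -> NA
Op 4: route key 9: smallest pos >= 9 is 15 -> NA
Op 5: route key 92: none >= 92, wrap to smallest pos 15 -> NA
Op 6: route key 80: none >= 80, wrap to smallest pos 15 -> NA
Op 7: route key 76: none >= 76, wrap to smallest pos 15 -> NA
Op 8: add NB@13 -> ring=[13:NB,15:NA]
Op 9: add NC@4 -> ring=[4:NC,13:NB,15:NA]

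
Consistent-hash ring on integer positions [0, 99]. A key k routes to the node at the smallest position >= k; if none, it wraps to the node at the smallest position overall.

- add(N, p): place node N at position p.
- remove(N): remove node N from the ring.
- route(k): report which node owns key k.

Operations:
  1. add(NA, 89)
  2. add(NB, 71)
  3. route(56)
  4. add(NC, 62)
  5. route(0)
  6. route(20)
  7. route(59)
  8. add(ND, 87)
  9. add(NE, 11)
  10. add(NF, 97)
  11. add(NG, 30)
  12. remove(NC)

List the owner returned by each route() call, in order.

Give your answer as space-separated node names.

Answer: NB NC NC NC

Derivation:
Op 1: add NA@89 -> ring=[89:NA]
Op 2: add NB@71 -> ring=[71:NB,89:NA]
Op 3: route key 56: smallest pos >= 56 is 71 -> NB
Op 4: add NC@62 -> ring=[62:NC,71:NB,89:NA]
Op 5: route key 0: smallest pos >= 0 is 62 -> NC
Op 6: route key 20: smallest pos >= 20 is 62 -> NC
Op 7: route key 59: smallest pos >= 59 is 62 -> NC
Op 8: add ND@87 -> ring=[62:NC,71:NB,87:ND,89:NA]
Op 9: add NE@11 -> ring=[11:NE,62:NC,71:NB,87:ND,89:NA]
Op 10: add NF@97 -> ring=[11:NE,62:NC,71:NB,87:ND,89:NA,97:NF]
Op 11: add NG@30 -> ring=[11:NE,30:NG,62:NC,71:NB,87:ND,89:NA,97:NF]
Op 12: remove NC -> ring=[11:NE,30:NG,71:NB,87:ND,89:NA,97:NF]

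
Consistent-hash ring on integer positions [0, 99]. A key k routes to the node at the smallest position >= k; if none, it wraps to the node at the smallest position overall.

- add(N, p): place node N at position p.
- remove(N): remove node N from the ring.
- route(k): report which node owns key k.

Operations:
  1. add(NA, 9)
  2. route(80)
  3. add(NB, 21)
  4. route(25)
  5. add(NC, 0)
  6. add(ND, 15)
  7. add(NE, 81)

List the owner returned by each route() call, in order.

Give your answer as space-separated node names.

Op 1: add NA@9 -> ring=[9:NA]
Op 2: route key 80: none >= 80, wrap to smallest pos 9 -> NA
Op 3: add NB@21 -> ring=[9:NA,21:NB]
Op 4: route key 25: none >= 25, wrap to smallest pos 9 -> NA
Op 5: add NC@0 -> ring=[0:NC,9:NA,21:NB]
Op 6: add ND@15 -> ring=[0:NC,9:NA,15:ND,21:NB]
Op 7: add NE@81 -> ring=[0:NC,9:NA,15:ND,21:NB,81:NE]

Answer: NA NA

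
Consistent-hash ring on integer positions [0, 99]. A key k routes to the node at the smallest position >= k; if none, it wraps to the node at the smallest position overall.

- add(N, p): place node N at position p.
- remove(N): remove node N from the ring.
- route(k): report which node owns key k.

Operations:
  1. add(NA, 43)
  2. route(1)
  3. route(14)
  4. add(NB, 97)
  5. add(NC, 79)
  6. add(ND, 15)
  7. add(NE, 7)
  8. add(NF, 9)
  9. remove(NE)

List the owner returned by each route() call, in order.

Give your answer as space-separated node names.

Op 1: add NA@43 -> ring=[43:NA]
Op 2: route key 1: smallest pos >= 1 is 43 -> NA
Op 3: route key 14: smallest pos >= 14 is 43 -> NA
Op 4: add NB@97 -> ring=[43:NA,97:NB]
Op 5: add NC@79 -> ring=[43:NA,79:NC,97:NB]
Op 6: add ND@15 -> ring=[15:ND,43:NA,79:NC,97:NB]
Op 7: add NE@7 -> ring=[7:NE,15:ND,43:NA,79:NC,97:NB]
Op 8: add NF@9 -> ring=[7:NE,9:NF,15:ND,43:NA,79:NC,97:NB]
Op 9: remove NE -> ring=[9:NF,15:ND,43:NA,79:NC,97:NB]

Answer: NA NA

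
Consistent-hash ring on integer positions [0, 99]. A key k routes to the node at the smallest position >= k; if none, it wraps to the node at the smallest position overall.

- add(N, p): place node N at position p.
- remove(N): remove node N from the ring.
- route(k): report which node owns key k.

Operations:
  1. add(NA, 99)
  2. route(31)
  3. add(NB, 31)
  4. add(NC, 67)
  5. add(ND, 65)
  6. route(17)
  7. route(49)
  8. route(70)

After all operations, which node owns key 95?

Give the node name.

Op 1: add NA@99 -> ring=[99:NA]
Op 2: route key 31: smallest pos >= 31 is 99 -> NA
Op 3: add NB@31 -> ring=[31:NB,99:NA]
Op 4: add NC@67 -> ring=[31:NB,67:NC,99:NA]
Op 5: add ND@65 -> ring=[31:NB,65:ND,67:NC,99:NA]
Op 6: route key 17: smallest pos >= 17 is 31 -> NB
Op 7: route key 49: smallest pos >= 49 is 65 -> ND
Op 8: route key 70: smallest pos >= 70 is 99 -> NA
Final route key 95: smallest pos >= 95 is 99 -> NA

Answer: NA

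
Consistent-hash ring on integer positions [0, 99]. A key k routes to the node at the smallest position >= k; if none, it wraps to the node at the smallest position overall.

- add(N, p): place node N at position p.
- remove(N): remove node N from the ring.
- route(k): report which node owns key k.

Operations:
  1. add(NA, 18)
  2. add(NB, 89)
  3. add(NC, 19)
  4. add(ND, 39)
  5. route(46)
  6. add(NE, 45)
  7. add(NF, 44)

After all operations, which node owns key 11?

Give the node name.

Op 1: add NA@18 -> ring=[18:NA]
Op 2: add NB@89 -> ring=[18:NA,89:NB]
Op 3: add NC@19 -> ring=[18:NA,19:NC,89:NB]
Op 4: add ND@39 -> ring=[18:NA,19:NC,39:ND,89:NB]
Op 5: route key 46: smallest pos >= 46 is 89 -> NB
Op 6: add NE@45 -> ring=[18:NA,19:NC,39:ND,45:NE,89:NB]
Op 7: add NF@44 -> ring=[18:NA,19:NC,39:ND,44:NF,45:NE,89:NB]
Final route key 11: smallest pos >= 11 is 18 -> NA

Answer: NA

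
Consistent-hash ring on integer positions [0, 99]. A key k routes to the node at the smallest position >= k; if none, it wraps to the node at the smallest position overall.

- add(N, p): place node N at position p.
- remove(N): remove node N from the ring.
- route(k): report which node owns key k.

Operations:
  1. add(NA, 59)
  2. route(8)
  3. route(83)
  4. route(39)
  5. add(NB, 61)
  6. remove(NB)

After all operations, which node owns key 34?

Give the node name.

Answer: NA

Derivation:
Op 1: add NA@59 -> ring=[59:NA]
Op 2: route key 8: smallest pos >= 8 is 59 -> NA
Op 3: route key 83: none >= 83, wrap to smallest pos 59 -> NA
Op 4: route key 39: smallest pos >= 39 is 59 -> NA
Op 5: add NB@61 -> ring=[59:NA,61:NB]
Op 6: remove NB -> ring=[59:NA]
Final route key 34: smallest pos >= 34 is 59 -> NA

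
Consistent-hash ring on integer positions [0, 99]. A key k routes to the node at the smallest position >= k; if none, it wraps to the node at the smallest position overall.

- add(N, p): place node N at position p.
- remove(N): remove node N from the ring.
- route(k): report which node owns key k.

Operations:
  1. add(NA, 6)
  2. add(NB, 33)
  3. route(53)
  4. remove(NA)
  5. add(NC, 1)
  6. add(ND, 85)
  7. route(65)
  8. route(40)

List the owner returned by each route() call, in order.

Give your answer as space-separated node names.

Op 1: add NA@6 -> ring=[6:NA]
Op 2: add NB@33 -> ring=[6:NA,33:NB]
Op 3: route key 53: none >= 53, wrap to smallest pos 6 -> NA
Op 4: remove NA -> ring=[33:NB]
Op 5: add NC@1 -> ring=[1:NC,33:NB]
Op 6: add ND@85 -> ring=[1:NC,33:NB,85:ND]
Op 7: route key 65: smallest pos >= 65 is 85 -> ND
Op 8: route key 40: smallest pos >= 40 is 85 -> ND

Answer: NA ND ND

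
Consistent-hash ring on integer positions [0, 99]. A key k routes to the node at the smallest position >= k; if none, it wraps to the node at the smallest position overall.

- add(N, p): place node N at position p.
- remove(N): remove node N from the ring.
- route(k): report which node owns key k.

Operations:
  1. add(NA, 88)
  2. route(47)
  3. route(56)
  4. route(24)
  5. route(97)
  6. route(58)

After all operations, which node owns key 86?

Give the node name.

Answer: NA

Derivation:
Op 1: add NA@88 -> ring=[88:NA]
Op 2: route key 47: smallest pos >= 47 is 88 -> NA
Op 3: route key 56: smallest pos >= 56 is 88 -> NA
Op 4: route key 24: smallest pos >= 24 is 88 -> NA
Op 5: route key 97: none >= 97, wrap to smallest pos 88 -> NA
Op 6: route key 58: smallest pos >= 58 is 88 -> NA
Final route key 86: smallest pos >= 86 is 88 -> NA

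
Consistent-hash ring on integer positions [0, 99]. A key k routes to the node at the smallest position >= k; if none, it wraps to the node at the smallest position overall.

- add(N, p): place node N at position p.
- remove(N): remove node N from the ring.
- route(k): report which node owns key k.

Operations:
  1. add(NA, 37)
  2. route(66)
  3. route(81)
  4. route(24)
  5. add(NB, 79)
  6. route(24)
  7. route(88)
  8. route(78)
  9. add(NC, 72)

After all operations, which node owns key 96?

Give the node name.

Answer: NA

Derivation:
Op 1: add NA@37 -> ring=[37:NA]
Op 2: route key 66: none >= 66, wrap to smallest pos 37 -> NA
Op 3: route key 81: none >= 81, wrap to smallest pos 37 -> NA
Op 4: route key 24: smallest pos >= 24 is 37 -> NA
Op 5: add NB@79 -> ring=[37:NA,79:NB]
Op 6: route key 24: smallest pos >= 24 is 37 -> NA
Op 7: route key 88: none >= 88, wrap to smallest pos 37 -> NA
Op 8: route key 78: smallest pos >= 78 is 79 -> NB
Op 9: add NC@72 -> ring=[37:NA,72:NC,79:NB]
Final route key 96: none >= 96, wrap to smallest pos 37 -> NA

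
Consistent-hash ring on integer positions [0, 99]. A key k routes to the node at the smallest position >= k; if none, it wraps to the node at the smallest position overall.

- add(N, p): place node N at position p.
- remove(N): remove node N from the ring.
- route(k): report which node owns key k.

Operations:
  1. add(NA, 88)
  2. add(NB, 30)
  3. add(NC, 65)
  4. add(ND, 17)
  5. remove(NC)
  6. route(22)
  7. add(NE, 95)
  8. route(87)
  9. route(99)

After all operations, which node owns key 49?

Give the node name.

Answer: NA

Derivation:
Op 1: add NA@88 -> ring=[88:NA]
Op 2: add NB@30 -> ring=[30:NB,88:NA]
Op 3: add NC@65 -> ring=[30:NB,65:NC,88:NA]
Op 4: add ND@17 -> ring=[17:ND,30:NB,65:NC,88:NA]
Op 5: remove NC -> ring=[17:ND,30:NB,88:NA]
Op 6: route key 22: smallest pos >= 22 is 30 -> NB
Op 7: add NE@95 -> ring=[17:ND,30:NB,88:NA,95:NE]
Op 8: route key 87: smallest pos >= 87 is 88 -> NA
Op 9: route key 99: none >= 99, wrap to smallest pos 17 -> ND
Final route key 49: smallest pos >= 49 is 88 -> NA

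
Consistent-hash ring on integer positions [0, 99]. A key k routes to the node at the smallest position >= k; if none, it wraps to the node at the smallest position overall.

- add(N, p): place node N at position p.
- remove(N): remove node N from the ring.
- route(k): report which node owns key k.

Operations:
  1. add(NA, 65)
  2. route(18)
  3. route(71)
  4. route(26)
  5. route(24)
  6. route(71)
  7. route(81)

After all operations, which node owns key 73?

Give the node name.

Op 1: add NA@65 -> ring=[65:NA]
Op 2: route key 18: smallest pos >= 18 is 65 -> NA
Op 3: route key 71: none >= 71, wrap to smallest pos 65 -> NA
Op 4: route key 26: smallest pos >= 26 is 65 -> NA
Op 5: route key 24: smallest pos >= 24 is 65 -> NA
Op 6: route key 71: none >= 71, wrap to smallest pos 65 -> NA
Op 7: route key 81: none >= 81, wrap to smallest pos 65 -> NA
Final route key 73: none >= 73, wrap to smallest pos 65 -> NA

Answer: NA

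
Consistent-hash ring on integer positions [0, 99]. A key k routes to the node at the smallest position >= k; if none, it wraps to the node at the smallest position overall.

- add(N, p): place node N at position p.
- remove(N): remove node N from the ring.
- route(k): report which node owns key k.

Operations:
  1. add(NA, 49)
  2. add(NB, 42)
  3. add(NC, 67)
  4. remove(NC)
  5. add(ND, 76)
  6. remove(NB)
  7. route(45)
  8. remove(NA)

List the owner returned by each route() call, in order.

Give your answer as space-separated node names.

Answer: NA

Derivation:
Op 1: add NA@49 -> ring=[49:NA]
Op 2: add NB@42 -> ring=[42:NB,49:NA]
Op 3: add NC@67 -> ring=[42:NB,49:NA,67:NC]
Op 4: remove NC -> ring=[42:NB,49:NA]
Op 5: add ND@76 -> ring=[42:NB,49:NA,76:ND]
Op 6: remove NB -> ring=[49:NA,76:ND]
Op 7: route key 45: smallest pos >= 45 is 49 -> NA
Op 8: remove NA -> ring=[76:ND]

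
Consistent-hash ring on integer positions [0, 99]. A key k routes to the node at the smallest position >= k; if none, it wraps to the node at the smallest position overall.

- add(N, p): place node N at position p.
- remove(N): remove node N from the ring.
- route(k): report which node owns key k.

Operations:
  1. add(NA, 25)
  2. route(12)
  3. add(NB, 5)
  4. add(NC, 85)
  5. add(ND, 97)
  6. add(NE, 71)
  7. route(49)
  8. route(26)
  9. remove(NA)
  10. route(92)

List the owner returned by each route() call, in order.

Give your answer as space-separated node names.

Op 1: add NA@25 -> ring=[25:NA]
Op 2: route key 12: smallest pos >= 12 is 25 -> NA
Op 3: add NB@5 -> ring=[5:NB,25:NA]
Op 4: add NC@85 -> ring=[5:NB,25:NA,85:NC]
Op 5: add ND@97 -> ring=[5:NB,25:NA,85:NC,97:ND]
Op 6: add NE@71 -> ring=[5:NB,25:NA,71:NE,85:NC,97:ND]
Op 7: route key 49: smallest pos >= 49 is 71 -> NE
Op 8: route key 26: smallest pos >= 26 is 71 -> NE
Op 9: remove NA -> ring=[5:NB,71:NE,85:NC,97:ND]
Op 10: route key 92: smallest pos >= 92 is 97 -> ND

Answer: NA NE NE ND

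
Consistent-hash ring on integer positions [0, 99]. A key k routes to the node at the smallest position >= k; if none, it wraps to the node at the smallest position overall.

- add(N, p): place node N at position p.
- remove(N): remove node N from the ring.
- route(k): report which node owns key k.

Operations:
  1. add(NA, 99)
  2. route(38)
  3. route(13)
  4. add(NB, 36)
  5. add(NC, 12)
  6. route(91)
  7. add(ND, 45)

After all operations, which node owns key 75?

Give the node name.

Op 1: add NA@99 -> ring=[99:NA]
Op 2: route key 38: smallest pos >= 38 is 99 -> NA
Op 3: route key 13: smallest pos >= 13 is 99 -> NA
Op 4: add NB@36 -> ring=[36:NB,99:NA]
Op 5: add NC@12 -> ring=[12:NC,36:NB,99:NA]
Op 6: route key 91: smallest pos >= 91 is 99 -> NA
Op 7: add ND@45 -> ring=[12:NC,36:NB,45:ND,99:NA]
Final route key 75: smallest pos >= 75 is 99 -> NA

Answer: NA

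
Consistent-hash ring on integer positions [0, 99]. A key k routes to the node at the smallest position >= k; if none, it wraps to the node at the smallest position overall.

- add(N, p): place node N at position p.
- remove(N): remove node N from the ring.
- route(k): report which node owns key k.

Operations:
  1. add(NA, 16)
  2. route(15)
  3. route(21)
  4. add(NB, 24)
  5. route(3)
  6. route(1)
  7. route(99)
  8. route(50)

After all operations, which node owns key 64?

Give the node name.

Op 1: add NA@16 -> ring=[16:NA]
Op 2: route key 15: smallest pos >= 15 is 16 -> NA
Op 3: route key 21: none >= 21, wrap to smallest pos 16 -> NA
Op 4: add NB@24 -> ring=[16:NA,24:NB]
Op 5: route key 3: smallest pos >= 3 is 16 -> NA
Op 6: route key 1: smallest pos >= 1 is 16 -> NA
Op 7: route key 99: none >= 99, wrap to smallest pos 16 -> NA
Op 8: route key 50: none >= 50, wrap to smallest pos 16 -> NA
Final route key 64: none >= 64, wrap to smallest pos 16 -> NA

Answer: NA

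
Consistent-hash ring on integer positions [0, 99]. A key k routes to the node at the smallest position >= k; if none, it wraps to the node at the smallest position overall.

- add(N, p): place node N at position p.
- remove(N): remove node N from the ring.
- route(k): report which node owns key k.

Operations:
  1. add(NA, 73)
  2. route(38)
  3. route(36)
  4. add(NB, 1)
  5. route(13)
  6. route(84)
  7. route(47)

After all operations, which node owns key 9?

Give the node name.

Answer: NA

Derivation:
Op 1: add NA@73 -> ring=[73:NA]
Op 2: route key 38: smallest pos >= 38 is 73 -> NA
Op 3: route key 36: smallest pos >= 36 is 73 -> NA
Op 4: add NB@1 -> ring=[1:NB,73:NA]
Op 5: route key 13: smallest pos >= 13 is 73 -> NA
Op 6: route key 84: none >= 84, wrap to smallest pos 1 -> NB
Op 7: route key 47: smallest pos >= 47 is 73 -> NA
Final route key 9: smallest pos >= 9 is 73 -> NA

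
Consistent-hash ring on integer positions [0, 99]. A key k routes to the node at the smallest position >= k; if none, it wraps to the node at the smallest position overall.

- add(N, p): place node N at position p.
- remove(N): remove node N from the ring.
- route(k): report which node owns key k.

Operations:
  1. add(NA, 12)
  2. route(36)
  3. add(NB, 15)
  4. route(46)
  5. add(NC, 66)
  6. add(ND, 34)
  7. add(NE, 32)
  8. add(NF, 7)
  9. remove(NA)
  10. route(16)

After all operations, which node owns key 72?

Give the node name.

Answer: NF

Derivation:
Op 1: add NA@12 -> ring=[12:NA]
Op 2: route key 36: none >= 36, wrap to smallest pos 12 -> NA
Op 3: add NB@15 -> ring=[12:NA,15:NB]
Op 4: route key 46: none >= 46, wrap to smallest pos 12 -> NA
Op 5: add NC@66 -> ring=[12:NA,15:NB,66:NC]
Op 6: add ND@34 -> ring=[12:NA,15:NB,34:ND,66:NC]
Op 7: add NE@32 -> ring=[12:NA,15:NB,32:NE,34:ND,66:NC]
Op 8: add NF@7 -> ring=[7:NF,12:NA,15:NB,32:NE,34:ND,66:NC]
Op 9: remove NA -> ring=[7:NF,15:NB,32:NE,34:ND,66:NC]
Op 10: route key 16: smallest pos >= 16 is 32 -> NE
Final route key 72: none >= 72, wrap to smallest pos 7 -> NF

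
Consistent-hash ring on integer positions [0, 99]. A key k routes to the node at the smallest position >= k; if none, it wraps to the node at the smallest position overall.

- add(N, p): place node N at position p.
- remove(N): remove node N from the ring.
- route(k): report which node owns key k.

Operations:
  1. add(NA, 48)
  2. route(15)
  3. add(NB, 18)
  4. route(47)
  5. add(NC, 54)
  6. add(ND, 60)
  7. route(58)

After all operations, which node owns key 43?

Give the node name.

Op 1: add NA@48 -> ring=[48:NA]
Op 2: route key 15: smallest pos >= 15 is 48 -> NA
Op 3: add NB@18 -> ring=[18:NB,48:NA]
Op 4: route key 47: smallest pos >= 47 is 48 -> NA
Op 5: add NC@54 -> ring=[18:NB,48:NA,54:NC]
Op 6: add ND@60 -> ring=[18:NB,48:NA,54:NC,60:ND]
Op 7: route key 58: smallest pos >= 58 is 60 -> ND
Final route key 43: smallest pos >= 43 is 48 -> NA

Answer: NA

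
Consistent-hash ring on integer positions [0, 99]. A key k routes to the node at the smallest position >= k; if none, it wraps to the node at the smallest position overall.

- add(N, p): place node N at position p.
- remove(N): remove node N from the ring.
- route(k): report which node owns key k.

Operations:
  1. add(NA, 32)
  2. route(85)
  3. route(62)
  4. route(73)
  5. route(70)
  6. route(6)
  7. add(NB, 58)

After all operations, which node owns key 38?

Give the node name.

Answer: NB

Derivation:
Op 1: add NA@32 -> ring=[32:NA]
Op 2: route key 85: none >= 85, wrap to smallest pos 32 -> NA
Op 3: route key 62: none >= 62, wrap to smallest pos 32 -> NA
Op 4: route key 73: none >= 73, wrap to smallest pos 32 -> NA
Op 5: route key 70: none >= 70, wrap to smallest pos 32 -> NA
Op 6: route key 6: smallest pos >= 6 is 32 -> NA
Op 7: add NB@58 -> ring=[32:NA,58:NB]
Final route key 38: smallest pos >= 38 is 58 -> NB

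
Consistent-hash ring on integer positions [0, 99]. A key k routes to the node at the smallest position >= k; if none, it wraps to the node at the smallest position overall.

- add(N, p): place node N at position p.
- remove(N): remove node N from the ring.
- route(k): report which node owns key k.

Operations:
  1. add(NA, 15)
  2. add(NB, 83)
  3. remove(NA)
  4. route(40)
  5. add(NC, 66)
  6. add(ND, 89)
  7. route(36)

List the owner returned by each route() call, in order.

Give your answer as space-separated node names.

Answer: NB NC

Derivation:
Op 1: add NA@15 -> ring=[15:NA]
Op 2: add NB@83 -> ring=[15:NA,83:NB]
Op 3: remove NA -> ring=[83:NB]
Op 4: route key 40: smallest pos >= 40 is 83 -> NB
Op 5: add NC@66 -> ring=[66:NC,83:NB]
Op 6: add ND@89 -> ring=[66:NC,83:NB,89:ND]
Op 7: route key 36: smallest pos >= 36 is 66 -> NC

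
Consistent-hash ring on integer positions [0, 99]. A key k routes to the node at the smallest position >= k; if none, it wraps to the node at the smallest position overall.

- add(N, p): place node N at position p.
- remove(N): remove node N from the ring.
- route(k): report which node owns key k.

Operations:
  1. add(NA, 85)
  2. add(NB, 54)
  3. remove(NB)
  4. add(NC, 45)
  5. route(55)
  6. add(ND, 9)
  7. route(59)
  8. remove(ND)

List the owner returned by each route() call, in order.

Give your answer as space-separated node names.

Op 1: add NA@85 -> ring=[85:NA]
Op 2: add NB@54 -> ring=[54:NB,85:NA]
Op 3: remove NB -> ring=[85:NA]
Op 4: add NC@45 -> ring=[45:NC,85:NA]
Op 5: route key 55: smallest pos >= 55 is 85 -> NA
Op 6: add ND@9 -> ring=[9:ND,45:NC,85:NA]
Op 7: route key 59: smallest pos >= 59 is 85 -> NA
Op 8: remove ND -> ring=[45:NC,85:NA]

Answer: NA NA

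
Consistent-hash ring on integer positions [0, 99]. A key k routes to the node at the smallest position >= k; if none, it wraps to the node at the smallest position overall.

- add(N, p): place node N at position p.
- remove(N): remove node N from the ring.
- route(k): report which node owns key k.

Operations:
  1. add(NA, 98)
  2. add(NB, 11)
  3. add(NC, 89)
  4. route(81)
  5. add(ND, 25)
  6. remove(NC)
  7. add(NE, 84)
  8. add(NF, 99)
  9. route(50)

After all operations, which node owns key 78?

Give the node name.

Answer: NE

Derivation:
Op 1: add NA@98 -> ring=[98:NA]
Op 2: add NB@11 -> ring=[11:NB,98:NA]
Op 3: add NC@89 -> ring=[11:NB,89:NC,98:NA]
Op 4: route key 81: smallest pos >= 81 is 89 -> NC
Op 5: add ND@25 -> ring=[11:NB,25:ND,89:NC,98:NA]
Op 6: remove NC -> ring=[11:NB,25:ND,98:NA]
Op 7: add NE@84 -> ring=[11:NB,25:ND,84:NE,98:NA]
Op 8: add NF@99 -> ring=[11:NB,25:ND,84:NE,98:NA,99:NF]
Op 9: route key 50: smallest pos >= 50 is 84 -> NE
Final route key 78: smallest pos >= 78 is 84 -> NE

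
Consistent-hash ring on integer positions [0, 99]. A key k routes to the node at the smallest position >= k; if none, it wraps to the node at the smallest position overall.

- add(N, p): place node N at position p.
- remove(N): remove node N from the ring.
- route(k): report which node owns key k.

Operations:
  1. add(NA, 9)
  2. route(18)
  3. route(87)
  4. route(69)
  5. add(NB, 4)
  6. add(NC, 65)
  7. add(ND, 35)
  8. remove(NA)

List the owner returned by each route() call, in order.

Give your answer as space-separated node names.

Answer: NA NA NA

Derivation:
Op 1: add NA@9 -> ring=[9:NA]
Op 2: route key 18: none >= 18, wrap to smallest pos 9 -> NA
Op 3: route key 87: none >= 87, wrap to smallest pos 9 -> NA
Op 4: route key 69: none >= 69, wrap to smallest pos 9 -> NA
Op 5: add NB@4 -> ring=[4:NB,9:NA]
Op 6: add NC@65 -> ring=[4:NB,9:NA,65:NC]
Op 7: add ND@35 -> ring=[4:NB,9:NA,35:ND,65:NC]
Op 8: remove NA -> ring=[4:NB,35:ND,65:NC]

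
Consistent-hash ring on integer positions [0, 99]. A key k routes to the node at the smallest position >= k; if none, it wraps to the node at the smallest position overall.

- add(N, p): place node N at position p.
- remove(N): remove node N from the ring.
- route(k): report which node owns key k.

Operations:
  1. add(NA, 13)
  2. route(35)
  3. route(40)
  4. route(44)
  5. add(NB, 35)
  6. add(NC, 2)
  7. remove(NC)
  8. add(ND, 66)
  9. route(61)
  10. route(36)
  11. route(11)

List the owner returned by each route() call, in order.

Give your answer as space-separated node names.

Answer: NA NA NA ND ND NA

Derivation:
Op 1: add NA@13 -> ring=[13:NA]
Op 2: route key 35: none >= 35, wrap to smallest pos 13 -> NA
Op 3: route key 40: none >= 40, wrap to smallest pos 13 -> NA
Op 4: route key 44: none >= 44, wrap to smallest pos 13 -> NA
Op 5: add NB@35 -> ring=[13:NA,35:NB]
Op 6: add NC@2 -> ring=[2:NC,13:NA,35:NB]
Op 7: remove NC -> ring=[13:NA,35:NB]
Op 8: add ND@66 -> ring=[13:NA,35:NB,66:ND]
Op 9: route key 61: smallest pos >= 61 is 66 -> ND
Op 10: route key 36: smallest pos >= 36 is 66 -> ND
Op 11: route key 11: smallest pos >= 11 is 13 -> NA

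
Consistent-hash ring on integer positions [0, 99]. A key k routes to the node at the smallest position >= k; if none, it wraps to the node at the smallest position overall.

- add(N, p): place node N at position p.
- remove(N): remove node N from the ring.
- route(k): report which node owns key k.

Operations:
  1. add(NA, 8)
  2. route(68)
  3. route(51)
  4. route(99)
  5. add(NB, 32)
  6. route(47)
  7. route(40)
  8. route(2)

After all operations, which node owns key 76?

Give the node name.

Op 1: add NA@8 -> ring=[8:NA]
Op 2: route key 68: none >= 68, wrap to smallest pos 8 -> NA
Op 3: route key 51: none >= 51, wrap to smallest pos 8 -> NA
Op 4: route key 99: none >= 99, wrap to smallest pos 8 -> NA
Op 5: add NB@32 -> ring=[8:NA,32:NB]
Op 6: route key 47: none >= 47, wrap to smallest pos 8 -> NA
Op 7: route key 40: none >= 40, wrap to smallest pos 8 -> NA
Op 8: route key 2: smallest pos >= 2 is 8 -> NA
Final route key 76: none >= 76, wrap to smallest pos 8 -> NA

Answer: NA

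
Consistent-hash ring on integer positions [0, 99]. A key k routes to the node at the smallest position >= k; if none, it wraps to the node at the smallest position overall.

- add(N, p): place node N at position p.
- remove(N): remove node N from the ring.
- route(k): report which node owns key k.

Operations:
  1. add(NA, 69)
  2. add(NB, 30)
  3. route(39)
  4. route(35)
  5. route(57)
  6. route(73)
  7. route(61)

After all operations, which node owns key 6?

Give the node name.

Answer: NB

Derivation:
Op 1: add NA@69 -> ring=[69:NA]
Op 2: add NB@30 -> ring=[30:NB,69:NA]
Op 3: route key 39: smallest pos >= 39 is 69 -> NA
Op 4: route key 35: smallest pos >= 35 is 69 -> NA
Op 5: route key 57: smallest pos >= 57 is 69 -> NA
Op 6: route key 73: none >= 73, wrap to smallest pos 30 -> NB
Op 7: route key 61: smallest pos >= 61 is 69 -> NA
Final route key 6: smallest pos >= 6 is 30 -> NB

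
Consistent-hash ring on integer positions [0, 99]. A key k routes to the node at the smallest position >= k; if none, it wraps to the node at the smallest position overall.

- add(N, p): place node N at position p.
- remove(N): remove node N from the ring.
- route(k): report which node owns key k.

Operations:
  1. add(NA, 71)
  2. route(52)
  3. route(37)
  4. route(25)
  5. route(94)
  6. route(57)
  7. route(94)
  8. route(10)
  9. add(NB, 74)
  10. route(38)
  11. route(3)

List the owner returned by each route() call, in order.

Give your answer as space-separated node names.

Answer: NA NA NA NA NA NA NA NA NA

Derivation:
Op 1: add NA@71 -> ring=[71:NA]
Op 2: route key 52: smallest pos >= 52 is 71 -> NA
Op 3: route key 37: smallest pos >= 37 is 71 -> NA
Op 4: route key 25: smallest pos >= 25 is 71 -> NA
Op 5: route key 94: none >= 94, wrap to smallest pos 71 -> NA
Op 6: route key 57: smallest pos >= 57 is 71 -> NA
Op 7: route key 94: none >= 94, wrap to smallest pos 71 -> NA
Op 8: route key 10: smallest pos >= 10 is 71 -> NA
Op 9: add NB@74 -> ring=[71:NA,74:NB]
Op 10: route key 38: smallest pos >= 38 is 71 -> NA
Op 11: route key 3: smallest pos >= 3 is 71 -> NA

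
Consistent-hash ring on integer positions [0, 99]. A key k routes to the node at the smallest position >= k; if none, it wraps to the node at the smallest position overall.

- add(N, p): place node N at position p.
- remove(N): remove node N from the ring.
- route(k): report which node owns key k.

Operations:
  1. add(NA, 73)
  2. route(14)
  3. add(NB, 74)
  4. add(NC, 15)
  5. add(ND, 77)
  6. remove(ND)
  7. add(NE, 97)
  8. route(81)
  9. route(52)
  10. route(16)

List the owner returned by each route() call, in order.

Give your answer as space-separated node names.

Answer: NA NE NA NA

Derivation:
Op 1: add NA@73 -> ring=[73:NA]
Op 2: route key 14: smallest pos >= 14 is 73 -> NA
Op 3: add NB@74 -> ring=[73:NA,74:NB]
Op 4: add NC@15 -> ring=[15:NC,73:NA,74:NB]
Op 5: add ND@77 -> ring=[15:NC,73:NA,74:NB,77:ND]
Op 6: remove ND -> ring=[15:NC,73:NA,74:NB]
Op 7: add NE@97 -> ring=[15:NC,73:NA,74:NB,97:NE]
Op 8: route key 81: smallest pos >= 81 is 97 -> NE
Op 9: route key 52: smallest pos >= 52 is 73 -> NA
Op 10: route key 16: smallest pos >= 16 is 73 -> NA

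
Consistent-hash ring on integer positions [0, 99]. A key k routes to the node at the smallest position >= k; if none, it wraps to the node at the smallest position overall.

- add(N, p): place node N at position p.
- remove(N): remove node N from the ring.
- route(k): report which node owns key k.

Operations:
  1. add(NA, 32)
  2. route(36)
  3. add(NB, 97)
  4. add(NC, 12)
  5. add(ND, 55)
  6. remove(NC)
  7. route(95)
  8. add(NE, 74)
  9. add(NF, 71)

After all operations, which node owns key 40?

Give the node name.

Op 1: add NA@32 -> ring=[32:NA]
Op 2: route key 36: none >= 36, wrap to smallest pos 32 -> NA
Op 3: add NB@97 -> ring=[32:NA,97:NB]
Op 4: add NC@12 -> ring=[12:NC,32:NA,97:NB]
Op 5: add ND@55 -> ring=[12:NC,32:NA,55:ND,97:NB]
Op 6: remove NC -> ring=[32:NA,55:ND,97:NB]
Op 7: route key 95: smallest pos >= 95 is 97 -> NB
Op 8: add NE@74 -> ring=[32:NA,55:ND,74:NE,97:NB]
Op 9: add NF@71 -> ring=[32:NA,55:ND,71:NF,74:NE,97:NB]
Final route key 40: smallest pos >= 40 is 55 -> ND

Answer: ND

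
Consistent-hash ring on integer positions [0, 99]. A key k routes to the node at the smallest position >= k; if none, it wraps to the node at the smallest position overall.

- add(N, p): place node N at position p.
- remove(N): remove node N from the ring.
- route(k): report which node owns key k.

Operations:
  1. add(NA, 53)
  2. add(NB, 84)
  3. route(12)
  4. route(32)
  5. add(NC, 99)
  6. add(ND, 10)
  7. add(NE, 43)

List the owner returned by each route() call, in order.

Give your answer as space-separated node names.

Op 1: add NA@53 -> ring=[53:NA]
Op 2: add NB@84 -> ring=[53:NA,84:NB]
Op 3: route key 12: smallest pos >= 12 is 53 -> NA
Op 4: route key 32: smallest pos >= 32 is 53 -> NA
Op 5: add NC@99 -> ring=[53:NA,84:NB,99:NC]
Op 6: add ND@10 -> ring=[10:ND,53:NA,84:NB,99:NC]
Op 7: add NE@43 -> ring=[10:ND,43:NE,53:NA,84:NB,99:NC]

Answer: NA NA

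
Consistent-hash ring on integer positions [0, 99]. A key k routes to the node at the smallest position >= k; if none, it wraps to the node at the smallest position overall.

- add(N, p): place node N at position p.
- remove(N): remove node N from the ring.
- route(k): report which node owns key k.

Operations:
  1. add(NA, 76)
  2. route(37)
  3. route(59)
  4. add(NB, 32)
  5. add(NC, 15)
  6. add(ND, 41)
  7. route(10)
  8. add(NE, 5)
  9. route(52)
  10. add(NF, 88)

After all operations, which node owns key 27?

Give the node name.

Answer: NB

Derivation:
Op 1: add NA@76 -> ring=[76:NA]
Op 2: route key 37: smallest pos >= 37 is 76 -> NA
Op 3: route key 59: smallest pos >= 59 is 76 -> NA
Op 4: add NB@32 -> ring=[32:NB,76:NA]
Op 5: add NC@15 -> ring=[15:NC,32:NB,76:NA]
Op 6: add ND@41 -> ring=[15:NC,32:NB,41:ND,76:NA]
Op 7: route key 10: smallest pos >= 10 is 15 -> NC
Op 8: add NE@5 -> ring=[5:NE,15:NC,32:NB,41:ND,76:NA]
Op 9: route key 52: smallest pos >= 52 is 76 -> NA
Op 10: add NF@88 -> ring=[5:NE,15:NC,32:NB,41:ND,76:NA,88:NF]
Final route key 27: smallest pos >= 27 is 32 -> NB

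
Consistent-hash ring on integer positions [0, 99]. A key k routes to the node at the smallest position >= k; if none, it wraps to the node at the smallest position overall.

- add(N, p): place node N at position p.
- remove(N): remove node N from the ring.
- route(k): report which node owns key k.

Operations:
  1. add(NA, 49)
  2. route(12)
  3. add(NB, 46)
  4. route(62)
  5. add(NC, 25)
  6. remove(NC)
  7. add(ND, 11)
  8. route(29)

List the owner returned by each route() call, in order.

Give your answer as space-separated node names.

Answer: NA NB NB

Derivation:
Op 1: add NA@49 -> ring=[49:NA]
Op 2: route key 12: smallest pos >= 12 is 49 -> NA
Op 3: add NB@46 -> ring=[46:NB,49:NA]
Op 4: route key 62: none >= 62, wrap to smallest pos 46 -> NB
Op 5: add NC@25 -> ring=[25:NC,46:NB,49:NA]
Op 6: remove NC -> ring=[46:NB,49:NA]
Op 7: add ND@11 -> ring=[11:ND,46:NB,49:NA]
Op 8: route key 29: smallest pos >= 29 is 46 -> NB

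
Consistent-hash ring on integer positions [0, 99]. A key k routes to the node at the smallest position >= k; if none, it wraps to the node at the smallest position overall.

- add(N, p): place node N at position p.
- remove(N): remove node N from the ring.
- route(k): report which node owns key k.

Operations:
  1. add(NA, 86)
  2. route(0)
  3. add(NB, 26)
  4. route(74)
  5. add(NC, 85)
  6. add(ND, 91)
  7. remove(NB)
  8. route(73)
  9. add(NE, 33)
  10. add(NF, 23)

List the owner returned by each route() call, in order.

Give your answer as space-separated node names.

Op 1: add NA@86 -> ring=[86:NA]
Op 2: route key 0: smallest pos >= 0 is 86 -> NA
Op 3: add NB@26 -> ring=[26:NB,86:NA]
Op 4: route key 74: smallest pos >= 74 is 86 -> NA
Op 5: add NC@85 -> ring=[26:NB,85:NC,86:NA]
Op 6: add ND@91 -> ring=[26:NB,85:NC,86:NA,91:ND]
Op 7: remove NB -> ring=[85:NC,86:NA,91:ND]
Op 8: route key 73: smallest pos >= 73 is 85 -> NC
Op 9: add NE@33 -> ring=[33:NE,85:NC,86:NA,91:ND]
Op 10: add NF@23 -> ring=[23:NF,33:NE,85:NC,86:NA,91:ND]

Answer: NA NA NC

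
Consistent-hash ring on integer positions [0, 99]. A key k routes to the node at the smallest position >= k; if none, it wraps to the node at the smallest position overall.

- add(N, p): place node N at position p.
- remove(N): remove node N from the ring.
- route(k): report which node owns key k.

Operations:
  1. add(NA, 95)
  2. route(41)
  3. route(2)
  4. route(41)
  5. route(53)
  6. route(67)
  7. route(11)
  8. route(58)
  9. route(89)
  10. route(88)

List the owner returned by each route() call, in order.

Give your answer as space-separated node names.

Answer: NA NA NA NA NA NA NA NA NA

Derivation:
Op 1: add NA@95 -> ring=[95:NA]
Op 2: route key 41: smallest pos >= 41 is 95 -> NA
Op 3: route key 2: smallest pos >= 2 is 95 -> NA
Op 4: route key 41: smallest pos >= 41 is 95 -> NA
Op 5: route key 53: smallest pos >= 53 is 95 -> NA
Op 6: route key 67: smallest pos >= 67 is 95 -> NA
Op 7: route key 11: smallest pos >= 11 is 95 -> NA
Op 8: route key 58: smallest pos >= 58 is 95 -> NA
Op 9: route key 89: smallest pos >= 89 is 95 -> NA
Op 10: route key 88: smallest pos >= 88 is 95 -> NA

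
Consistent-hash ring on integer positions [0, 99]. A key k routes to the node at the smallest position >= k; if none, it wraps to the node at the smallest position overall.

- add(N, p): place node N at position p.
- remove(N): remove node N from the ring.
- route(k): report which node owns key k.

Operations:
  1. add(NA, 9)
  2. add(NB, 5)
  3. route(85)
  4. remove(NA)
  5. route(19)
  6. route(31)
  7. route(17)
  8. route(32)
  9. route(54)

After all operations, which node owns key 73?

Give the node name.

Answer: NB

Derivation:
Op 1: add NA@9 -> ring=[9:NA]
Op 2: add NB@5 -> ring=[5:NB,9:NA]
Op 3: route key 85: none >= 85, wrap to smallest pos 5 -> NB
Op 4: remove NA -> ring=[5:NB]
Op 5: route key 19: none >= 19, wrap to smallest pos 5 -> NB
Op 6: route key 31: none >= 31, wrap to smallest pos 5 -> NB
Op 7: route key 17: none >= 17, wrap to smallest pos 5 -> NB
Op 8: route key 32: none >= 32, wrap to smallest pos 5 -> NB
Op 9: route key 54: none >= 54, wrap to smallest pos 5 -> NB
Final route key 73: none >= 73, wrap to smallest pos 5 -> NB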